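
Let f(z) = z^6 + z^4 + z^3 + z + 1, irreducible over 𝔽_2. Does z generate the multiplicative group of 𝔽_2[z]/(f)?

Yes

|GF(2^6)^×| = 2^6 − 1 = 63. Prime factorization: 63 = 3^2·7.
f is primitive ⇔ z has order 63 in GF(2)[z]/(f), i.e. z^(63/q) ≠ 1 for each prime q | 63.
z^(21) mod f = z^3 + z^2 + z.
z^(9) mod f = z^5 + z^4 + z^2 + 1.
None equal 1, so z has full order 63; f is primitive.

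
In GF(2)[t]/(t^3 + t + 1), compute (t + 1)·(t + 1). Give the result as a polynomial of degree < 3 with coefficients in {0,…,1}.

t^2 + 1

Multiply in GF(2)[t]: (t + 1)·(t + 1) = t^2 + 1.
Reduced: t^2 + 1.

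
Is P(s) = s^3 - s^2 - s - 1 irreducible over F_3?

Check for roots in F_3: P(0) = 2; P(1) = 1; P(2) = 1.
No roots. A degree-3 polynomial over a field with no linear factor is irreducible.

Yes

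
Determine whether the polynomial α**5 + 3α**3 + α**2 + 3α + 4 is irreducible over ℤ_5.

Write P(α) = α**5 + 3α**3 + α**2 + 3α + 4.
Check for roots in ℤ_5: P(0) = 4; P(1) = 2; P(2) = 0 → root; P(3) = 1; P(4) = 3.
P(2) = 0, so (α − 2) divides P(α); P is reducible.

No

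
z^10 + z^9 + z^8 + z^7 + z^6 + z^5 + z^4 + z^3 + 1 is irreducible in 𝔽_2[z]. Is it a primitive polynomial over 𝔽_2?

Write f(z) = z^10 + z^9 + z^8 + z^7 + z^6 + z^5 + z^4 + z^3 + 1.
|GF(2^10)^×| = 2^10 − 1 = 1023. Prime factorization: 1023 = 3·11·31.
f is primitive ⇔ z has order 1023 in GF(2)[z]/(f), i.e. z^(1023/q) ≠ 1 for each prime q | 1023.
z^(341) mod f = z^9 + z^8 + z^6 + z^3 + z + 1.
z^(93) mod f = z^9 + z^7 + z^5.
z^(33) mod f = z^9 + z^7 + z^6 + z^5 + z^2 + z + 1.
None equal 1, so z has full order 1023; f is primitive.

Yes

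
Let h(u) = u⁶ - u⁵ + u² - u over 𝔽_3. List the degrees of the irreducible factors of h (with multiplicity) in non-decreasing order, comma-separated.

1, 1, 2, 2

Roots in 𝔽_3: h(0) = 0 → root; h(1) = 0 → root; h(2) = 1.
Linear factors from roots: (u), (u - 1).
Complete factorization: h(u) = (u)·(u - 1)·(u² + u - 1)·(u² - u - 1).
Factor degrees with multiplicity: 1 + 1 + 2 + 2 = 6.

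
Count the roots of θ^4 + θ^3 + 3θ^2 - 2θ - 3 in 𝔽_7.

4

Write P(θ) = θ^4 + θ^3 + 3θ^2 - 2θ - 3.
Evaluate at each of the 7 elements of 𝔽_7:
P(0) = 4; P(1) = 0 → root; P(2) = 1; P(3) = 0 → root; P(4) = 0 → root; P(5) = 0 → root; P(6) = 2.
Roots: {1, 3, 4, 5}.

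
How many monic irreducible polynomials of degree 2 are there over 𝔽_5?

10

Gauss's count: N_{5}(2) = (1/2) Σ_{d|2} μ(2/d)·5^d.
Divisors of 2: 1, 2; μ(2/d) for each: -1, 1.
Σ = − 5^1 + 5^2 = 20.
N = 20/2 = 10.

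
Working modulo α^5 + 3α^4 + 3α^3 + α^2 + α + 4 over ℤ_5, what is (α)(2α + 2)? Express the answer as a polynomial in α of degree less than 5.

Multiply in ℤ_5[α]: (α)·(2α + 2) = 2α^2 + 2α.
Reduced: 2α^2 + 2α.

2α^2 + 2α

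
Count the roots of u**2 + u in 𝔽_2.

2

Write h(u) = u**2 + u.
Evaluate at each of the 2 elements of 𝔽_2:
h(0) = 0 → root; h(1) = 0 → root.
Roots: {0, 1}.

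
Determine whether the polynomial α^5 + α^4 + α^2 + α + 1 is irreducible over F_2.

Write m(α) = α^5 + α^4 + α^2 + α + 1.
Check for roots in F_2: m(0) = 1; m(1) = 1.
No roots, so no linear factors.
Monic irreducibles of degree 2 over GF(2): α^2 + α + 1.
None of them divide m (all give nonzero remainder).
No irreducible factor of degree ≤ 2 exists, so m is irreducible over GF(2).

Yes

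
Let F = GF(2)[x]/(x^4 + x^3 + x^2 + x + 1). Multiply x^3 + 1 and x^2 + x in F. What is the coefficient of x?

0

Multiply in GF(2)[x]: (x^3 + 1)·(x^2 + x) = x^5 + x^4 + x^2 + x.
Reduce using x^4 ≡ x^3 + x^2 + x + 1 (mod x^4 + x^3 + x^2 + x + 1).
Reduced: x^3.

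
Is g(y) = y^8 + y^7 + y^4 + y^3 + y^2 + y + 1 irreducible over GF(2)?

Yes

Check for roots in GF(2): g(0) = 1; g(1) = 1.
No roots, so no linear factors.
Monic irreducibles of degree 2 over GF(2): y^2 + y + 1.
None of them divide g (all give nonzero remainder).
Monic irreducibles of degree 3 over GF(2): y^3 + y + 1, y^3 + y^2 + 1.
None of them divide g (all give nonzero remainder).
Monic irreducibles of degree 4 over GF(2): y^4 + y + 1, y^4 + y^3 + 1, y^4 + y^3 + y^2 + y + 1.
None of them divide g (all give nonzero remainder).
No irreducible factor of degree ≤ 4 exists, so g is irreducible over GF(2).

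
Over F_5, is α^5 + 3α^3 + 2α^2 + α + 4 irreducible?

No

Write h(α) = α^5 + 3α^3 + 2α^2 + α + 4.
Check for roots in F_5: h(0) = 4; h(1) = 1; h(2) = 0 → root; h(3) = 4; h(4) = 1.
h(2) = 0, so (α − 2) divides h(α); h is reducible.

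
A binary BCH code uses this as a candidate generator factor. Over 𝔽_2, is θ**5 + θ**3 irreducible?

Write P(θ) = θ**5 + θ**3.
Check for roots in 𝔽_2: P(0) = 0 → root; P(1) = 0 → root.
P(0) = 0, so (θ) divides P(θ); P is reducible.

No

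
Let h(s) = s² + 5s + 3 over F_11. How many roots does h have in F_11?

Evaluate at each of the 11 elements of F_11:
h(0) = 3; h(1) = 9; h(2) = 6; h(3) = 5; h(4) = 6; h(5) = 9; h(6) = 3; h(7) = 10; h(8) = 8; h(9) = 8; h(10) = 10.
No element is a root.

0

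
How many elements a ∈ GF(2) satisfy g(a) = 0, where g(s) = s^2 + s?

2

Evaluate at each of the 2 elements of GF(2):
g(0) = 0 → root; g(1) = 0 → root.
Roots: {0, 1}.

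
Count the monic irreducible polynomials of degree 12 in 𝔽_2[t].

By the necklace-counting formula, N_2(12) = (1/12) Σ_{d|12} μ(12/d)·2^d.
Divisors of 12: 1, 2, 3, 4, 6, 12; μ(12/d) for each: 0, 1, 0, -1, -1, 1.
Σ = 2^2 − 2^4 − 2^6 + 2^12 = 4020.
N = 4020/12 = 335.

335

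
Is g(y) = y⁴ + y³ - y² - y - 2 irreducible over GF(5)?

Check for roots in GF(5): g(0) = 3; g(1) = 3; g(2) = 1; g(3) = 4; g(4) = 3.
No roots, so no linear factors.
Degree-2 irreducible divisors: test the 10 monic irreducibles of degree 2 over GF(5).
None of them divide g (all give nonzero remainder).
No irreducible factor of degree ≤ 2 exists, so g is irreducible over GF(5).

Yes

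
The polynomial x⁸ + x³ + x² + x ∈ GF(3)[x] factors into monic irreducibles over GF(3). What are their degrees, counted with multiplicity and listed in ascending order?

Write h(x) = x⁸ + x³ + x² + x.
Roots in GF(3): h(0) = 0 → root; h(1) = 1; h(2) = 0 → root.
Linear factors from roots: (x), (x + 1).
Complete factorization: h(x) = (x)·(x + 1)^2·(x² + 1)·(x³ + x² - x + 1).
Factor degrees with multiplicity: 1 + 1 + 1 + 2 + 3 = 8.

1, 1, 1, 2, 3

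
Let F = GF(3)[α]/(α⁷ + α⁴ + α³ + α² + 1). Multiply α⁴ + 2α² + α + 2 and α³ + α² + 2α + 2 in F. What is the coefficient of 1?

Multiply in GF(3)[α]: (α⁴ + 2α² + α + 2)·(α³ + α² + 2α + 2) = α⁷ + α⁶ + α⁵ + 2α⁴ + α³ + 2α² + 1.
Reduce using α⁷ ≡ 2α⁴ + 2α³ + 2α² + 2 (mod α⁷ + α⁴ + α³ + α² + 1).
Reduced: α⁶ + α⁵ + α⁴ + α².

0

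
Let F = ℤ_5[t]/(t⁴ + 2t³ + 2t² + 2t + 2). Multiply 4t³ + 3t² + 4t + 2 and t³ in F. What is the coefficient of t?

Multiply in ℤ_5[t]: (4t³ + 3t² + 4t + 2)·(t³) = 4t⁶ + 3t⁵ + 4t⁴ + 2t³.
Reduce using t⁴ ≡ 3t³ + 3t² + 3t + 3 (mod t⁴ + 2t³ + 2t² + 2t + 2).
Reduced: 2t³ + 3t + 3.

3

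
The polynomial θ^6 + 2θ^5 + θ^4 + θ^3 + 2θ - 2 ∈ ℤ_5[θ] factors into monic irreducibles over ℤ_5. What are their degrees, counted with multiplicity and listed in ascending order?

1, 1, 1, 1, 2

Write g(θ) = θ^6 + 2θ^5 + θ^4 + θ^3 + 2θ - 2.
Roots in ℤ_5: g(0) = 3; g(1) = 0 → root; g(2) = 4; g(3) = 2; g(4) = 0 → root.
Linear factors from roots: (θ - 1), (θ + 1).
Complete factorization: g(θ) = (θ + 1)^2·(θ - 1)^2·(θ^2 + 2θ - 2).
Factor degrees with multiplicity: 1 + 1 + 1 + 1 + 2 = 6.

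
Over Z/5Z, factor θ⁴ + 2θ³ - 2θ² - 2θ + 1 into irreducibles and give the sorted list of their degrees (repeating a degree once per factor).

1, 1, 2

Write f(θ) = θ⁴ + 2θ³ - 2θ² - 2θ + 1.
Roots in Z/5Z: f(0) = 1; f(1) = 0 → root; f(2) = 1; f(3) = 2; f(4) = 0 → root.
Linear factors from roots: (θ - 1), (θ + 1).
Complete factorization: f(θ) = (θ + 1)·(θ - 1)·(θ² + 2θ - 1).
Factor degrees with multiplicity: 1 + 1 + 2 = 4.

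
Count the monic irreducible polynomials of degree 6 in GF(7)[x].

19544

Gauss's count: N_{7}(6) = (1/6) Σ_{d|6} μ(6/d)·7^d.
Divisors of 6: 1, 2, 3, 6; μ(6/d) for each: 1, -1, -1, 1.
Σ = 7^1 − 7^2 − 7^3 + 7^6 = 117264.
N = 117264/6 = 19544.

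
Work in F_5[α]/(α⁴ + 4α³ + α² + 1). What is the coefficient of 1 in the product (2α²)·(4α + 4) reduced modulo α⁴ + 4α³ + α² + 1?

Multiply in F_5[α]: (2α²)·(4α + 4) = 3α³ + 3α².
Reduced: 3α³ + 3α².

0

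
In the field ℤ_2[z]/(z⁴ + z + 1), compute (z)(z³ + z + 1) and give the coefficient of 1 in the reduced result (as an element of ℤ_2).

Multiply in ℤ_2[z]: (z)·(z³ + z + 1) = z⁴ + z² + z.
Reduce using z⁴ ≡ z + 1 (mod z⁴ + z + 1).
Reduced: z² + 1.

1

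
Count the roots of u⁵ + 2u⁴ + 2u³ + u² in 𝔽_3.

3

Write P(u) = u⁵ + 2u⁴ + 2u³ + u².
Evaluate at each of the 3 elements of 𝔽_3:
P(0) = 0 → root; P(1) = 0 → root; P(2) = 0 → root.
Roots: {0, 1, 2}.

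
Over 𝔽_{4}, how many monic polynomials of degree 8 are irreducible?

x^(4^8) − x is the product of all monic irreducibles of degree dividing 8; Möbius inversion gives N = (1/8) Σ μ(8/d)·4^d.
Divisors of 8: 1, 2, 4, 8; μ(8/d) for each: 0, 0, -1, 1.
Σ = − 4^4 + 4^8 = 65280.
N = 65280/8 = 8160.

8160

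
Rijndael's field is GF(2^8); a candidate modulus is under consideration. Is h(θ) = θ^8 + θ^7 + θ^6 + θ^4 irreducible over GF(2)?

No

Check for roots in GF(2): h(0) = 0 → root; h(1) = 0 → root.
h(0) = 0, so (θ) divides h(θ); h is reducible.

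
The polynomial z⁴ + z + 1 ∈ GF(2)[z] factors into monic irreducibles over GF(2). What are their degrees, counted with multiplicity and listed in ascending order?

4

Write h(z) = z⁴ + z + 1.
Roots in GF(2): h(0) = 1; h(1) = 1.
Complete factorization: h(z) = (z⁴ + z + 1).
Factor degrees with multiplicity: 4 = 4.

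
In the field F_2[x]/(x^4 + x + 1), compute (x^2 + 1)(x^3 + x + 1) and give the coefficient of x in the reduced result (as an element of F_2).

Multiply in F_2[x]: (x^2 + 1)·(x^3 + x + 1) = x^5 + x^2 + x + 1.
Reduce using x^4 ≡ x + 1 (mod x^4 + x + 1).
Reduced: 1.

0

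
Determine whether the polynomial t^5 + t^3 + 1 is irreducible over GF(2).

Yes

Write g(t) = t^5 + t^3 + 1.
Check for roots in GF(2): g(0) = 1; g(1) = 1.
No roots, so no linear factors.
Monic irreducibles of degree 2 over GF(2): t^2 + t + 1.
None of them divide g (all give nonzero remainder).
No irreducible factor of degree ≤ 2 exists, so g is irreducible over GF(2).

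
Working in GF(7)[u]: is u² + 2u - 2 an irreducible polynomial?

Write P(u) = u² + 2u - 2.
Check for roots in GF(7): P(0) = 5; P(1) = 1; P(2) = 6; P(3) = 6; P(4) = 1; P(5) = 5; P(6) = 4.
No roots. A degree-2 polynomial over a field with no linear factor is irreducible.

Yes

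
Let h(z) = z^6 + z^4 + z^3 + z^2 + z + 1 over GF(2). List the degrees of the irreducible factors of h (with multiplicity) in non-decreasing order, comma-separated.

Roots in GF(2): h(0) = 1; h(1) = 0 → root.
Linear factors from roots: (z + 1).
Complete factorization: h(z) = (z + 1)^2·(z^4 + z + 1).
Factor degrees with multiplicity: 1 + 1 + 4 = 6.

1, 1, 4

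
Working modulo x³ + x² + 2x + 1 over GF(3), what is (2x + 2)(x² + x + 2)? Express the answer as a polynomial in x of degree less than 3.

2x^2 + 2x + 2

Multiply in GF(3)[x]: (2x + 2)·(x² + x + 2) = 2x³ + x² + 1.
Reduce using x³ ≡ 2x² + x + 2 (mod x³ + x² + 2x + 1).
Reduced: 2x² + 2x + 2.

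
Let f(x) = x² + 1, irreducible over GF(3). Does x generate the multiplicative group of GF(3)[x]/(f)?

|GF(3^2)^×| = 3^2 − 1 = 8. Prime factorization: 8 = 2^3.
f is primitive ⇔ x has order 8 in GF(3)[x]/(f), i.e. x^(8/q) ≠ 1 for each prime q | 8.
x^(4) mod f = 1
Since x^(4) = 1, the order of x divides 4 < 8; not primitive.

No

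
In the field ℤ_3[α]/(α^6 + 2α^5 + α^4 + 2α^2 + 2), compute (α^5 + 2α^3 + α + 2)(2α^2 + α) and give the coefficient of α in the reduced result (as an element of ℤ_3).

Multiply in ℤ_3[α]: (α^5 + 2α^3 + α + 2)·(2α^2 + α) = 2α^7 + α^6 + α^5 + 2α^4 + 2α^3 + 2α^2 + 2α.
Reduce using α^6 ≡ α^5 + 2α^4 + α^2 + 1 (mod α^6 + 2α^5 + α^4 + 2α^2 + 2).
Reduced: 2α^5 + 2α^4 + α^3 + 2α^2 + α.

1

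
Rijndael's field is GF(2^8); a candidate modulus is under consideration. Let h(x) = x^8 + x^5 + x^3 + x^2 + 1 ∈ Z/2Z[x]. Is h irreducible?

Check for roots in Z/2Z: h(0) = 1; h(1) = 1.
No roots, so no linear factors.
Monic irreducibles of degree 2 over GF(2): x^2 + x + 1.
None of them divide h (all give nonzero remainder).
Monic irreducibles of degree 3 over GF(2): x^3 + x + 1, x^3 + x^2 + 1.
None of them divide h (all give nonzero remainder).
Monic irreducibles of degree 4 over GF(2): x^4 + x + 1, x^4 + x^3 + 1, x^4 + x^3 + x^2 + x + 1.
None of them divide h (all give nonzero remainder).
No irreducible factor of degree ≤ 4 exists, so h is irreducible over GF(2).

Yes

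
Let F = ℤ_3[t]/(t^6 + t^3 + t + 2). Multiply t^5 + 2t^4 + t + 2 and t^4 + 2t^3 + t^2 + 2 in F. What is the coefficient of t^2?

Multiply in ℤ_3[t]: (t^5 + 2t^4 + t + 2)·(t^4 + 2t^3 + t^2 + 2) = t^9 + t^8 + 2t^7 + 2t^6 + 2t^4 + 2t^3 + 2t^2 + 2t + 1.
Reduce using t^6 ≡ 2t^3 + 2t + 1 (mod t^6 + t^3 + t + 2).
Reduced: 2t^5 + 2t^4 + t^3 + t^2 + 2.

1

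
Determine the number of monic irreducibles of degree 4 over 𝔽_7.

588

Gauss's count: N_{7}(4) = (1/4) Σ_{d|4} μ(4/d)·7^d.
Divisors of 4: 1, 2, 4; μ(4/d) for each: 0, -1, 1.
Σ = − 7^2 + 7^4 = 2352.
N = 2352/4 = 588.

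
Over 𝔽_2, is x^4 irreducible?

Write g(x) = x^4.
Check for roots in 𝔽_2: g(0) = 0 → root; g(1) = 1.
g(0) = 0, so (x) divides g(x); g is reducible.

No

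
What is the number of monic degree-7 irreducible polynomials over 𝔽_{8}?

299592

x^(8^7) − x is the product of all monic irreducibles of degree dividing 7; Möbius inversion gives N = (1/7) Σ μ(7/d)·8^d.
Divisors of 7: 1, 7; μ(7/d) for each: -1, 1.
Σ = − 8^1 + 8^7 = 2097144.
N = 2097144/7 = 299592.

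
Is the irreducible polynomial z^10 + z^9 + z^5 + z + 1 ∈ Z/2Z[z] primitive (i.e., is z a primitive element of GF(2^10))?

Write f(z) = z^10 + z^9 + z^5 + z + 1.
|GF(2^10)^×| = 2^10 − 1 = 1023. Prime factorization: 1023 = 3·11·31.
f is primitive ⇔ z has order 1023 in GF(2)[z]/(f), i.e. z^(1023/q) ≠ 1 for each prime q | 1023.
z^(341) mod f = z^9 + z^6 + z^5 + z^2 + 1.
z^(93) mod f = z^8 + z^2 + z + 1.
z^(33) mod f = 1
Since z^(33) = 1, the order of z divides 33 < 1023; not primitive.

No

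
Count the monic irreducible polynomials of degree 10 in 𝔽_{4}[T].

The number of monic irreducibles of degree 10 over GF(4) is (1/10)·Σ_{d∣10} μ(10/d) 4^d.
Divisors of 10: 1, 2, 5, 10; μ(10/d) for each: 1, -1, -1, 1.
Σ = 4^1 − 4^2 − 4^5 + 4^10 = 1047540.
N = 1047540/10 = 104754.

104754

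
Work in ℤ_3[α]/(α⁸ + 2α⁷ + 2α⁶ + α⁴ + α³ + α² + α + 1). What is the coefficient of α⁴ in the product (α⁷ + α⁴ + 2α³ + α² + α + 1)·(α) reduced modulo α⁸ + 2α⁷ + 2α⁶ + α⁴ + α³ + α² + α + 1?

Multiply in ℤ_3[α]: (α⁷ + α⁴ + 2α³ + α² + α + 1)·(α) = α⁸ + α⁵ + 2α⁴ + α³ + α² + α.
Reduce using α⁸ ≡ α⁷ + α⁶ + 2α⁴ + 2α³ + 2α² + 2α + 2 (mod α⁸ + 2α⁷ + 2α⁶ + α⁴ + α³ + α² + α + 1).
Reduced: α⁷ + α⁶ + α⁵ + α⁴ + 2.

1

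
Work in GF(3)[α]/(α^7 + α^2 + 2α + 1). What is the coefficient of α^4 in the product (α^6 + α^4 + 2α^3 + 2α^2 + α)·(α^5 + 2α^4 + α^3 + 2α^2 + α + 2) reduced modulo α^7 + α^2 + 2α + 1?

Multiply in GF(3)[α]: (α^6 + α^4 + 2α^3 + 2α^2 + α)·(α^5 + 2α^4 + α^3 + 2α^2 + α + 2) = α^11 + 2α^10 + 2α^9 + 2α^7 + 2α^6 + 2α^3 + 2α^2 + 2α.
Reduce using α^7 ≡ 2α^2 + α + 2 (mod α^7 + α^2 + 2α + 1).
Reduced: α^6 + 2α^5 + 2α^4 + 2α^3 + α^2 + α + 1.

2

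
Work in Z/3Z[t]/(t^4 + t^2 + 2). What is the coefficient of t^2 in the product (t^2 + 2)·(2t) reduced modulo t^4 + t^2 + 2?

Multiply in Z/3Z[t]: (t^2 + 2)·(2t) = 2t^3 + t.
Reduced: 2t^3 + t.

0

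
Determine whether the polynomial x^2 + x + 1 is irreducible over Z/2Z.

Yes

Write m(x) = x^2 + x + 1.
Check for roots in Z/2Z: m(0) = 1; m(1) = 1.
No roots. A degree-2 polynomial over a field with no linear factor is irreducible.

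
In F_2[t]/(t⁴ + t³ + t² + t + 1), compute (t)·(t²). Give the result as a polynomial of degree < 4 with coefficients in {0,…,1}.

Multiply in F_2[t]: (t)·(t²) = t³.
Reduced: t³.

t^3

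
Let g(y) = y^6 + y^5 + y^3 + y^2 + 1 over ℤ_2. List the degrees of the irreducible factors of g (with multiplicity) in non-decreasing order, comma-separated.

6

Roots in ℤ_2: g(0) = 1; g(1) = 1.
Complete factorization: g(y) = (y^6 + y^5 + y^3 + y^2 + 1).
Factor degrees with multiplicity: 6 = 6.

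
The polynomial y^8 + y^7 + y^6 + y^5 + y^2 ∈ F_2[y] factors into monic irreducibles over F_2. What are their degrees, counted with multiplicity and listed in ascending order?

1, 1, 2, 4

Write h(y) = y^8 + y^7 + y^6 + y^5 + y^2.
Roots in F_2: h(0) = 0 → root; h(1) = 1.
Linear factors from roots: (y).
Complete factorization: h(y) = (y)^2·(y^2 + y + 1)·(y^4 + y + 1).
Factor degrees with multiplicity: 1 + 1 + 2 + 4 = 8.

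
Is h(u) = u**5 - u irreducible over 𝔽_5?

Check for roots in 𝔽_5: h(0) = 0 → root; h(1) = 0 → root; h(2) = 0 → root; h(3) = 0 → root; h(4) = 0 → root.
h(0) = 0, so (u) divides h(u); h is reducible.

No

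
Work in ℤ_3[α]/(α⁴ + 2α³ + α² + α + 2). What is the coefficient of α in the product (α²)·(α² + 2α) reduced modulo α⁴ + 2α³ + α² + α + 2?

2

Multiply in ℤ_3[α]: (α²)·(α² + 2α) = α⁴ + 2α³.
Reduce using α⁴ ≡ α³ + 2α² + 2α + 1 (mod α⁴ + 2α³ + α² + α + 2).
Reduced: 2α² + 2α + 1.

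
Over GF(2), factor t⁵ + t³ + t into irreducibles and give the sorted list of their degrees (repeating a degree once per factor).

1, 2, 2

Write f(t) = t⁵ + t³ + t.
Roots in GF(2): f(0) = 0 → root; f(1) = 1.
Linear factors from roots: (t).
Complete factorization: f(t) = (t)·(t² + t + 1)^2.
Factor degrees with multiplicity: 1 + 2 + 2 = 5.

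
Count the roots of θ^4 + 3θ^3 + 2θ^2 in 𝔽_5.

Write g(θ) = θ^4 + 3θ^3 + 2θ^2.
Evaluate at each of the 5 elements of 𝔽_5:
g(0) = 0 → root; g(1) = 1; g(2) = 3; g(3) = 0 → root; g(4) = 0 → root.
Roots: {0, 3, 4}.

3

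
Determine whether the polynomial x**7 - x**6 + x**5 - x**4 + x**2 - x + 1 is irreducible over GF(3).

Yes

Write h(x) = x**7 - x**6 + x**5 - x**4 + x**2 - x + 1.
Check for roots in GF(3): h(0) = 1; h(1) = 1; h(2) = 2.
No roots, so no linear factors.
Monic irreducibles of degree 2 over GF(3): x**2 + 1, x**2 + x - 1, x**2 - x - 1.
None of them divide h (all give nonzero remainder).
Degree-3 irreducible divisors: test the 8 monic irreducibles of degree 3 over GF(3).
None of them divide h (all give nonzero remainder).
No irreducible factor of degree ≤ 3 exists, so h is irreducible over GF(3).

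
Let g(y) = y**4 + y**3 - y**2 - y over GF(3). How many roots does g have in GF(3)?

Evaluate at each of the 3 elements of GF(3):
g(0) = 0 → root; g(1) = 0 → root; g(2) = 0 → root.
Roots: {0, 1, 2}.

3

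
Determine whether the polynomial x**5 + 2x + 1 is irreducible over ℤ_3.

Write h(x) = x**5 + 2x + 1.
Check for roots in ℤ_3: h(0) = 1; h(1) = 1; h(2) = 1.
No roots, so no linear factors.
Monic irreducibles of degree 2 over GF(3): x**2 + 1, x**2 + x + 2, x**2 + 2x + 2.
None of them divide h (all give nonzero remainder).
No irreducible factor of degree ≤ 2 exists, so h is irreducible over GF(3).

Yes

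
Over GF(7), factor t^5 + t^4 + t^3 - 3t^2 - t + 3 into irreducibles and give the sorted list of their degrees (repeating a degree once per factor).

1, 1, 3

Write f(t) = t^5 + t^4 + t^3 - 3t^2 - t + 3.
Linear factors from roots: (t + 3), (t + 1).
Complete factorization: f(t) = (t + 1)·(t + 3)·(t^3 - 3t^2 + 3t + 1).
Factor degrees with multiplicity: 1 + 1 + 3 = 5.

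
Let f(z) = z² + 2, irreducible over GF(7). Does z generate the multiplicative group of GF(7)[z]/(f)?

|GF(7^2)^×| = 7^2 − 1 = 48. Prime factorization: 48 = 2^4·3.
f is primitive ⇔ z has order 48 in GF(7)[z]/(f), i.e. z^(48/q) ≠ 1 for each prime q | 48.
z^(24) mod f = 1
z^(16) mod f = 4.
Since z^(24) = 1, the order of z divides 24 < 48; not primitive.

No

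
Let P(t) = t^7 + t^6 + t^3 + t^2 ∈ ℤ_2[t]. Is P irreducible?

No

Check for roots in ℤ_2: P(0) = 0 → root; P(1) = 0 → root.
P(0) = 0, so (t) divides P(t); P is reducible.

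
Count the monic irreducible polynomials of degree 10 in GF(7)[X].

Gauss's count: N_{7}(10) = (1/10) Σ_{d|10} μ(10/d)·7^d.
Divisors of 10: 1, 2, 5, 10; μ(10/d) for each: 1, -1, -1, 1.
Σ = 7^1 − 7^2 − 7^5 + 7^10 = 282458400.
N = 282458400/10 = 28245840.

28245840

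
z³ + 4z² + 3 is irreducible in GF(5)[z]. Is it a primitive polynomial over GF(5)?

Write f(z) = z³ + 4z² + 3.
|GF(5^3)^×| = 5^3 − 1 = 124. Prime factorization: 124 = 2^2·31.
f is primitive ⇔ z has order 124 in GF(5)[z]/(f), i.e. z^(124/q) ≠ 1 for each prime q | 124.
z^(62) mod f = 4.
z^(4) mod f = z² + 2z + 2.
None equal 1, so z has full order 124; f is primitive.

Yes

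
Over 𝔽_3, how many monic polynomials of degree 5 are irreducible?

48

x^(3^5) − x is the product of all monic irreducibles of degree dividing 5; Möbius inversion gives N = (1/5) Σ μ(5/d)·3^d.
Divisors of 5: 1, 5; μ(5/d) for each: -1, 1.
Σ = − 3^1 + 3^5 = 240.
N = 240/5 = 48.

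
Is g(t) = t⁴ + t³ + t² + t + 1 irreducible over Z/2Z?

Check for roots in Z/2Z: g(0) = 1; g(1) = 1.
No roots, so no linear factors.
Monic irreducibles of degree 2 over GF(2): t² + t + 1.
None of them divide g (all give nonzero remainder).
No irreducible factor of degree ≤ 2 exists, so g is irreducible over GF(2).

Yes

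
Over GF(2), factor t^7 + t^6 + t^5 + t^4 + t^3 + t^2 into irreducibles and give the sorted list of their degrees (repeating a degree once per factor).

1, 1, 1, 2, 2

Write h(t) = t^7 + t^6 + t^5 + t^4 + t^3 + t^2.
Roots in GF(2): h(0) = 0 → root; h(1) = 0 → root.
Linear factors from roots: (t), (t + 1).
Complete factorization: h(t) = (t + 1)·(t)^2·(t^2 + t + 1)^2.
Factor degrees with multiplicity: 1 + 1 + 1 + 2 + 2 = 7.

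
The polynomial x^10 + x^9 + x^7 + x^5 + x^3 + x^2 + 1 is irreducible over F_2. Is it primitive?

Write f(x) = x^10 + x^9 + x^7 + x^5 + x^3 + x^2 + 1.
|GF(2^10)^×| = 2^10 − 1 = 1023. Prime factorization: 1023 = 3·11·31.
f is primitive ⇔ x has order 1023 in GF(2)[x]/(f), i.e. x^(1023/q) ≠ 1 for each prime q | 1023.
x^(341) mod f = 1
x^(93) mod f = x^8 + x^5 + x.
x^(33) mod f = x^9 + x^5 + x^4 + x^3 + 1.
Since x^(341) = 1, the order of x divides 341 < 1023; not primitive.

No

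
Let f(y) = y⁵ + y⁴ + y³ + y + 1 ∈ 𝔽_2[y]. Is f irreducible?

Yes

Check for roots in 𝔽_2: f(0) = 1; f(1) = 1.
No roots, so no linear factors.
Monic irreducibles of degree 2 over GF(2): y² + y + 1.
None of them divide f (all give nonzero remainder).
No irreducible factor of degree ≤ 2 exists, so f is irreducible over GF(2).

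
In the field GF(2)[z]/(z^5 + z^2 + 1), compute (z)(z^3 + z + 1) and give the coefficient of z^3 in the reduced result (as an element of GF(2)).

0

Multiply in GF(2)[z]: (z)·(z^3 + z + 1) = z^4 + z^2 + z.
Reduced: z^4 + z^2 + z.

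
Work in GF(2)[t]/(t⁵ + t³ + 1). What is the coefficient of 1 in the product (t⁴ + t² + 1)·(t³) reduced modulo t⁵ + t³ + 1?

Multiply in GF(2)[t]: (t⁴ + t² + 1)·(t³) = t⁷ + t⁵ + t³.
Reduce using t⁵ ≡ t³ + 1 (mod t⁵ + t³ + 1).
Reduced: t³ + t².

0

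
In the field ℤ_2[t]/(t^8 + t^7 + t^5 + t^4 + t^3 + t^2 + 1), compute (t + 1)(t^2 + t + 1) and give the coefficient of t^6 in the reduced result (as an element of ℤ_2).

0

Multiply in ℤ_2[t]: (t + 1)·(t^2 + t + 1) = t^3 + 1.
Reduced: t^3 + 1.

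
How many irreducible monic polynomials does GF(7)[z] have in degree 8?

x^(7^8) − x is the product of all monic irreducibles of degree dividing 8; Möbius inversion gives N = (1/8) Σ μ(8/d)·7^d.
Divisors of 8: 1, 2, 4, 8; μ(8/d) for each: 0, 0, -1, 1.
Σ = − 7^4 + 7^8 = 5762400.
N = 5762400/8 = 720300.

720300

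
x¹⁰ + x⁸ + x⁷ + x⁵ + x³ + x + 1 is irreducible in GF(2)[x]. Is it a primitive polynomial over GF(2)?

No

Write f(x) = x¹⁰ + x⁸ + x⁷ + x⁵ + x³ + x + 1.
|GF(2^10)^×| = 2^10 − 1 = 1023. Prime factorization: 1023 = 3·11·31.
f is primitive ⇔ x has order 1023 in GF(2)[x]/(f), i.e. x^(1023/q) ≠ 1 for each prime q | 1023.
x^(341) mod f = 1
x^(93) mod f = x⁸ + x⁷ + x⁶ + x⁵ + x⁴ + x³ + x.
x^(33) mod f = x⁸ + x⁷ + x⁶ + x².
Since x^(341) = 1, the order of x divides 341 < 1023; not primitive.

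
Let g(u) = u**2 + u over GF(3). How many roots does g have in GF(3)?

Evaluate at each of the 3 elements of GF(3):
g(0) = 0 → root; g(1) = 2; g(2) = 0 → root.
Roots: {0, 2}.

2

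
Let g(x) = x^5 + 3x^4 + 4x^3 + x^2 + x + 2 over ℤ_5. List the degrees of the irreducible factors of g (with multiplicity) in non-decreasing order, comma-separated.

Roots in ℤ_5: g(0) = 2; g(1) = 2; g(2) = 0 → root; g(3) = 3; g(4) = 0 → root.
Linear factors from roots: (x + 3), (x + 1).
Complete factorization: g(x) = (x + 1)·(x + 3)·(x^3 + 4x^2 + 4).
Factor degrees with multiplicity: 1 + 1 + 3 = 5.

1, 1, 3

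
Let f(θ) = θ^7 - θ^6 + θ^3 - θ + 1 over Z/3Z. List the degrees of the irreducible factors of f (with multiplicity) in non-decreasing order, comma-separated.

7

Roots in Z/3Z: f(0) = 1; f(1) = 1; f(2) = 2.
Complete factorization: f(θ) = (θ^7 - θ^6 + θ^3 - θ + 1).
Factor degrees with multiplicity: 7 = 7.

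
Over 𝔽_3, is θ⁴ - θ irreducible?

Write g(θ) = θ⁴ - θ.
Check for roots in 𝔽_3: g(0) = 0 → root; g(1) = 0 → root; g(2) = 2.
g(0) = 0, so (θ) divides g(θ); g is reducible.

No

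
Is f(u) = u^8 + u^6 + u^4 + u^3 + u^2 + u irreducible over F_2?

Check for roots in F_2: f(0) = 0 → root; f(1) = 0 → root.
f(0) = 0, so (u) divides f(u); f is reducible.

No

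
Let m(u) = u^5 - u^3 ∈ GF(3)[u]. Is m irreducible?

Check for roots in GF(3): m(0) = 0 → root; m(1) = 0 → root; m(2) = 0 → root.
m(0) = 0, so (u) divides m(u); m is reducible.

No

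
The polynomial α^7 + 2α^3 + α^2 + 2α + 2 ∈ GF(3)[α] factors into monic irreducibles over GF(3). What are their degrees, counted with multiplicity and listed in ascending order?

7

Write g(α) = α^7 + 2α^3 + α^2 + 2α + 2.
Roots in GF(3): g(0) = 2; g(1) = 2; g(2) = 1.
Complete factorization: g(α) = (α^7 + 2α^3 + α^2 + 2α + 2).
Factor degrees with multiplicity: 7 = 7.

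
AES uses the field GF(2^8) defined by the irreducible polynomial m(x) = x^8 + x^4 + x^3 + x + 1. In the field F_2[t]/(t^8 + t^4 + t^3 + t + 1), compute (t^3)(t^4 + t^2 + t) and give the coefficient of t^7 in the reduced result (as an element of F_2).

Multiply in F_2[t]: (t^3)·(t^4 + t^2 + t) = t^7 + t^5 + t^4.
Reduced: t^7 + t^5 + t^4.

1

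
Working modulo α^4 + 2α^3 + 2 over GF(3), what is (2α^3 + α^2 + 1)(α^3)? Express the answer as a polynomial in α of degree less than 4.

α^3 + 2α^2

Multiply in GF(3)[α]: (2α^3 + α^2 + 1)·(α^3) = 2α^6 + α^5 + α^3.
Reduce using α^4 ≡ α^3 + 1 (mod α^4 + 2α^3 + 2).
Reduced: α^3 + 2α^2.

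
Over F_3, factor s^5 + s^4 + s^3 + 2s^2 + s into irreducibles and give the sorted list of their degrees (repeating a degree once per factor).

1, 1, 1, 2

Write f(s) = s^5 + s^4 + s^3 + 2s^2 + s.
Roots in F_3: f(0) = 0 → root; f(1) = 0 → root; f(2) = 0 → root.
Linear factors from roots: (s), (s + 2), (s + 1).
Complete factorization: f(s) = (s)·(s + 1)·(s + 2)·(s^2 + s + 2).
Factor degrees with multiplicity: 1 + 1 + 1 + 2 = 5.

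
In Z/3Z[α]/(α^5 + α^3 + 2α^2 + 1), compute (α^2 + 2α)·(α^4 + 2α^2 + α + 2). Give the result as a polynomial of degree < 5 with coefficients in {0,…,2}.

α^4 + α^3 + 1

Multiply in Z/3Z[α]: (α^2 + 2α)·(α^4 + 2α^2 + α + 2) = α^6 + 2α^5 + 2α^4 + 2α^3 + α^2 + α.
Reduce using α^5 ≡ 2α^3 + α^2 + 2 (mod α^5 + α^3 + 2α^2 + 1).
Reduced: α^4 + α^3 + 1.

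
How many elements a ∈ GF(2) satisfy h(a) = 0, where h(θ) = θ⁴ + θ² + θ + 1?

Evaluate at each of the 2 elements of GF(2):
h(0) = 1; h(1) = 0 → root.
Roots: {1}.

1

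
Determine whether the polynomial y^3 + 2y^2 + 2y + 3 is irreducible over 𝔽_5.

Yes

Write m(y) = y^3 + 2y^2 + 2y + 3.
Check for roots in 𝔽_5: m(0) = 3; m(1) = 3; m(2) = 3; m(3) = 4; m(4) = 2.
No roots. A degree-3 polynomial over a field with no linear factor is irreducible.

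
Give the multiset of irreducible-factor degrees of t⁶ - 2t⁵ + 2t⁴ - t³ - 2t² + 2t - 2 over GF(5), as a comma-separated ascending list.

1, 2, 3

Write h(t) = t⁶ - 2t⁵ + 2t⁴ - t³ - 2t² + 2t - 2.
Roots in GF(5): h(0) = 3; h(1) = 3; h(2) = 3; h(3) = 4; h(4) = 0 → root.
Linear factors from roots: (t + 1).
Complete factorization: h(t) = (t + 1)·(t² - t + 1)·(t³ - 2t² + 2t - 2).
Factor degrees with multiplicity: 1 + 2 + 3 = 6.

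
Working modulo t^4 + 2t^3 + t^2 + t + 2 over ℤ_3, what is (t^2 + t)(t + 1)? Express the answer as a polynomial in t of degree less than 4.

Multiply in ℤ_3[t]: (t^2 + t)·(t + 1) = t^3 + 2t^2 + t.
Reduced: t^3 + 2t^2 + t.

t^3 + 2t^2 + t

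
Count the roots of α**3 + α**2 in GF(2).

2

Write P(α) = α**3 + α**2.
Evaluate at each of the 2 elements of GF(2):
P(0) = 0 → root; P(1) = 0 → root.
Roots: {0, 1}.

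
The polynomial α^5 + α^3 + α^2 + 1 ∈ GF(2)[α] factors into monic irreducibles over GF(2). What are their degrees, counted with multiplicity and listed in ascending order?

Write h(α) = α^5 + α^3 + α^2 + 1.
Roots in GF(2): h(0) = 1; h(1) = 0 → root.
Linear factors from roots: (α + 1).
Complete factorization: h(α) = (α + 1)^3·(α^2 + α + 1).
Factor degrees with multiplicity: 1 + 1 + 1 + 2 = 5.

1, 1, 1, 2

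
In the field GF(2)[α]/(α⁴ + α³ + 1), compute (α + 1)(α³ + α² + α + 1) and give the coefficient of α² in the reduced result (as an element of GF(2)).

0

Multiply in GF(2)[α]: (α + 1)·(α³ + α² + α + 1) = α⁴ + 1.
Reduce using α⁴ ≡ α³ + 1 (mod α⁴ + α³ + 1).
Reduced: α³.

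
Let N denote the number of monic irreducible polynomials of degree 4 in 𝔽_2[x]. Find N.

By the necklace-counting formula, N_2(4) = (1/4) Σ_{d|4} μ(4/d)·2^d.
Divisors of 4: 1, 2, 4; μ(4/d) for each: 0, -1, 1.
Σ = − 2^2 + 2^4 = 12.
N = 12/4 = 3.

3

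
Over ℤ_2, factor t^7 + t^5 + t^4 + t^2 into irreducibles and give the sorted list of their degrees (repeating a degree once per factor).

1, 1, 1, 1, 1, 2

Write h(t) = t^7 + t^5 + t^4 + t^2.
Roots in ℤ_2: h(0) = 0 → root; h(1) = 0 → root.
Linear factors from roots: (t), (t + 1).
Complete factorization: h(t) = (t)^2·(t + 1)^3·(t^2 + t + 1).
Factor degrees with multiplicity: 1 + 1 + 1 + 1 + 1 + 2 = 7.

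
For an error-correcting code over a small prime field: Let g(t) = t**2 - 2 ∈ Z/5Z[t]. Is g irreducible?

Check for roots in Z/5Z: g(0) = 3; g(1) = 4; g(2) = 2; g(3) = 2; g(4) = 4.
No roots. A degree-2 polynomial over a field with no linear factor is irreducible.

Yes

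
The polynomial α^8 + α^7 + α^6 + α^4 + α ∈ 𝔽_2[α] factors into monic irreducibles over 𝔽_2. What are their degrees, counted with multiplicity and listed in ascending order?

1, 2, 2, 3

Write g(α) = α^8 + α^7 + α^6 + α^4 + α.
Roots in 𝔽_2: g(0) = 0 → root; g(1) = 1.
Linear factors from roots: (α).
Complete factorization: g(α) = (α)·(α^2 + α + 1)^2·(α^3 + α^2 + 1).
Factor degrees with multiplicity: 1 + 2 + 2 + 3 = 8.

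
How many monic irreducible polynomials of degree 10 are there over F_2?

The number of monic irreducibles of degree 10 over GF(2) is (1/10)·Σ_{d∣10} μ(10/d) 2^d.
Divisors of 10: 1, 2, 5, 10; μ(10/d) for each: 1, -1, -1, 1.
Σ = 2^1 − 2^2 − 2^5 + 2^10 = 990.
N = 990/10 = 99.

99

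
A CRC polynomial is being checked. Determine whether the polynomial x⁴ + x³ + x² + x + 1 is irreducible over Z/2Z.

Yes

Write h(x) = x⁴ + x³ + x² + x + 1.
Check for roots in Z/2Z: h(0) = 1; h(1) = 1.
No roots, so no linear factors.
Monic irreducibles of degree 2 over GF(2): x² + x + 1.
None of them divide h (all give nonzero remainder).
No irreducible factor of degree ≤ 2 exists, so h is irreducible over GF(2).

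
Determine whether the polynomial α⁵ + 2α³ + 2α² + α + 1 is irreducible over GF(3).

Yes

Write P(α) = α⁵ + 2α³ + 2α² + α + 1.
Check for roots in GF(3): P(0) = 1; P(1) = 1; P(2) = 2.
No roots, so no linear factors.
Monic irreducibles of degree 2 over GF(3): α² + 1, α² + α + 2, α² + 2α + 2.
None of them divide P (all give nonzero remainder).
No irreducible factor of degree ≤ 2 exists, so P is irreducible over GF(3).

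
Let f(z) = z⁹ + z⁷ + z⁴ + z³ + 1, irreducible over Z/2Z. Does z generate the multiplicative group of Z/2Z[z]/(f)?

|GF(2^9)^×| = 2^9 − 1 = 511. Prime factorization: 511 = 7·73.
f is primitive ⇔ z has order 511 in GF(2)[z]/(f), i.e. z^(511/q) ≠ 1 for each prime q | 511.
z^(73) mod f = 1
z^(7) mod f = z⁷.
Since z^(73) = 1, the order of z divides 73 < 511; not primitive.

No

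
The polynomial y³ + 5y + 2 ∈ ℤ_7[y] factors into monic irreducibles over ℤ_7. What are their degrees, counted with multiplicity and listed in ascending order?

Write g(y) = y³ + 5y + 2.
Complete factorization: g(y) = (y³ + 5y + 2).
Factor degrees with multiplicity: 3 = 3.

3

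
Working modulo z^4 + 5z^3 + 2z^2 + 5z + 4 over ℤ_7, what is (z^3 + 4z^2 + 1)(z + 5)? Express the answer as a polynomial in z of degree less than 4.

Multiply in ℤ_7[z]: (z^3 + 4z^2 + 1)·(z + 5) = z^4 + 2z^3 + 6z^2 + z + 5.
Reduce using z^4 ≡ 2z^3 + 5z^2 + 2z + 3 (mod z^4 + 5z^3 + 2z^2 + 5z + 4).
Reduced: 4z^3 + 4z^2 + 3z + 1.

4z^3 + 4z^2 + 3z + 1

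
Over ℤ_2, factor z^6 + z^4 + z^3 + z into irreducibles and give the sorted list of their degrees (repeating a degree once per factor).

1, 1, 1, 1, 2

Write g(z) = z^6 + z^4 + z^3 + z.
Roots in ℤ_2: g(0) = 0 → root; g(1) = 0 → root.
Linear factors from roots: (z), (z + 1).
Complete factorization: g(z) = (z)·(z + 1)^3·(z^2 + z + 1).
Factor degrees with multiplicity: 1 + 1 + 1 + 1 + 2 = 6.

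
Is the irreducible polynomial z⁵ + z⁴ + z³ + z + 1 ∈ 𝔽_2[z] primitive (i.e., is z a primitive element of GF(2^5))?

Yes

Write f(z) = z⁵ + z⁴ + z³ + z + 1.
|GF(2^5)^×| = 2^5 − 1 = 31. Prime factorization: 31 = 31.
f is primitive ⇔ z has order 31 in GF(2)[z]/(f), i.e. z^(31/q) ≠ 1 for each prime q | 31.
z^(1) mod f = z.
None equal 1, so z has full order 31; f is primitive.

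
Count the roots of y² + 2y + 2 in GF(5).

2

Write f(y) = y² + 2y + 2.
Evaluate at each of the 5 elements of GF(5):
f(0) = 2; f(1) = 0 → root; f(2) = 0 → root; f(3) = 2; f(4) = 1.
Roots: {1, 2}.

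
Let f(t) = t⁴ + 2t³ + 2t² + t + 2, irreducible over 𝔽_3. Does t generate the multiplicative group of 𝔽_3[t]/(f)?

Yes

|GF(3^4)^×| = 3^4 − 1 = 80. Prime factorization: 80 = 2^4·5.
f is primitive ⇔ t has order 80 in GF(3)[t]/(f), i.e. t^(80/q) ≠ 1 for each prime q | 80.
t^(40) mod f = 2.
t^(16) mod f = t² + 2t.
None equal 1, so t has full order 80; f is primitive.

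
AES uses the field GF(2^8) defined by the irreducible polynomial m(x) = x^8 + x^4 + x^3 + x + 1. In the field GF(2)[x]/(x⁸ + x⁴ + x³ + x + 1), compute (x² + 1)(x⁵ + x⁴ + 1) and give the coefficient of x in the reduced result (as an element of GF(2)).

Multiply in GF(2)[x]: (x² + 1)·(x⁵ + x⁴ + 1) = x⁷ + x⁶ + x⁵ + x⁴ + x² + 1.
Reduced: x⁷ + x⁶ + x⁵ + x⁴ + x² + 1.

0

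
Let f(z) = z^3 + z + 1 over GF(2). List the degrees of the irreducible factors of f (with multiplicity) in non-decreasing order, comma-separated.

3

Roots in GF(2): f(0) = 1; f(1) = 1.
Complete factorization: f(z) = (z^3 + z + 1).
Factor degrees with multiplicity: 3 = 3.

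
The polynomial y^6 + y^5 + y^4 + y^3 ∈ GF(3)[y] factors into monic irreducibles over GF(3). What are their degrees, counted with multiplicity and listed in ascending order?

1, 1, 1, 1, 2

Write h(y) = y^6 + y^5 + y^4 + y^3.
Roots in GF(3): h(0) = 0 → root; h(1) = 1; h(2) = 0 → root.
Linear factors from roots: (y), (y + 1).
Complete factorization: h(y) = (y + 1)·(y)^3·(y^2 + 1).
Factor degrees with multiplicity: 1 + 1 + 1 + 1 + 2 = 6.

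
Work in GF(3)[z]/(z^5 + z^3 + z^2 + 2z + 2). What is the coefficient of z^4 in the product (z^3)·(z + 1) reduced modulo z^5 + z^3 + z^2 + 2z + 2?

Multiply in GF(3)[z]: (z^3)·(z + 1) = z^4 + z^3.
Reduced: z^4 + z^3.

1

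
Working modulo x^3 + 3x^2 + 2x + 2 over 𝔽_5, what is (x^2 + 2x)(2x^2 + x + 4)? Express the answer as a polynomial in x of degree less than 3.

x + 2

Multiply in 𝔽_5[x]: (x^2 + 2x)·(2x^2 + x + 4) = 2x^4 + x^2 + 3x.
Reduce using x^3 ≡ 2x^2 + 3x + 3 (mod x^3 + 3x^2 + 2x + 2).
Reduced: x + 2.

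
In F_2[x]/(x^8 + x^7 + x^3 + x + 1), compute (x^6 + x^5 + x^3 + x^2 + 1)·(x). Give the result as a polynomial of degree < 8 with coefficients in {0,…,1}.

Multiply in F_2[x]: (x^6 + x^5 + x^3 + x^2 + 1)·(x) = x^7 + x^6 + x^4 + x^3 + x.
Reduced: x^7 + x^6 + x^4 + x^3 + x.

x^7 + x^6 + x^4 + x^3 + x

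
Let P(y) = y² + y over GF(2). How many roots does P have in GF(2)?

Evaluate at each of the 2 elements of GF(2):
P(0) = 0 → root; P(1) = 0 → root.
Roots: {0, 1}.

2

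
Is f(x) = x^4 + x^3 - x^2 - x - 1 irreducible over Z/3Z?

Yes

Check for roots in Z/3Z: f(0) = 2; f(1) = 2; f(2) = 2.
No roots, so no linear factors.
Monic irreducibles of degree 2 over GF(3): x^2 + 1, x^2 + x - 1, x^2 - x - 1.
None of them divide f (all give nonzero remainder).
No irreducible factor of degree ≤ 2 exists, so f is irreducible over GF(3).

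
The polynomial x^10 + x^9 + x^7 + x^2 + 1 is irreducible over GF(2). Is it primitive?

No

Write f(x) = x^10 + x^9 + x^7 + x^2 + 1.
|GF(2^10)^×| = 2^10 − 1 = 1023. Prime factorization: 1023 = 3·11·31.
f is primitive ⇔ x has order 1023 in GF(2)[x]/(f), i.e. x^(1023/q) ≠ 1 for each prime q | 1023.
x^(341) mod f = x^8 + x^5.
x^(93) mod f = 1
x^(33) mod f = x^9 + 1.
Since x^(93) = 1, the order of x divides 93 < 1023; not primitive.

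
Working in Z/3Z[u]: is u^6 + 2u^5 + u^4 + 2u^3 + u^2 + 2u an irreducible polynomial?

No

Write f(u) = u^6 + 2u^5 + u^4 + 2u^3 + u^2 + 2u.
Check for roots in Z/3Z: f(0) = 0 → root; f(1) = 0 → root; f(2) = 0 → root.
f(0) = 0, so (u) divides f(u); f is reducible.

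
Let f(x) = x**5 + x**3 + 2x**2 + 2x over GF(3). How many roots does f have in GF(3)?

Evaluate at each of the 3 elements of GF(3):
f(0) = 0 → root; f(1) = 0 → root; f(2) = 1.
Roots: {0, 1}.

2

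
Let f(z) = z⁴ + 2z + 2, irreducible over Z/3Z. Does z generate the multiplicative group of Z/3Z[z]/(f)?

|GF(3^4)^×| = 3^4 − 1 = 80. Prime factorization: 80 = 2^4·5.
f is primitive ⇔ z has order 80 in GF(3)[z]/(f), i.e. z^(80/q) ≠ 1 for each prime q | 80.
z^(40) mod f = 2.
z^(16) mod f = z³ + 2z + 2.
None equal 1, so z has full order 80; f is primitive.

Yes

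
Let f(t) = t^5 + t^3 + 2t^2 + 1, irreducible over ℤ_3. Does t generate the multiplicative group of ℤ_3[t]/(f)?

|GF(3^5)^×| = 3^5 − 1 = 242. Prime factorization: 242 = 2·11^2.
f is primitive ⇔ t has order 242 in GF(3)[t]/(f), i.e. t^(242/q) ≠ 1 for each prime q | 242.
t^(121) mod f = 2.
t^(22) mod f = t^4 + 2t^2 + t + 2.
None equal 1, so t has full order 242; f is primitive.

Yes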